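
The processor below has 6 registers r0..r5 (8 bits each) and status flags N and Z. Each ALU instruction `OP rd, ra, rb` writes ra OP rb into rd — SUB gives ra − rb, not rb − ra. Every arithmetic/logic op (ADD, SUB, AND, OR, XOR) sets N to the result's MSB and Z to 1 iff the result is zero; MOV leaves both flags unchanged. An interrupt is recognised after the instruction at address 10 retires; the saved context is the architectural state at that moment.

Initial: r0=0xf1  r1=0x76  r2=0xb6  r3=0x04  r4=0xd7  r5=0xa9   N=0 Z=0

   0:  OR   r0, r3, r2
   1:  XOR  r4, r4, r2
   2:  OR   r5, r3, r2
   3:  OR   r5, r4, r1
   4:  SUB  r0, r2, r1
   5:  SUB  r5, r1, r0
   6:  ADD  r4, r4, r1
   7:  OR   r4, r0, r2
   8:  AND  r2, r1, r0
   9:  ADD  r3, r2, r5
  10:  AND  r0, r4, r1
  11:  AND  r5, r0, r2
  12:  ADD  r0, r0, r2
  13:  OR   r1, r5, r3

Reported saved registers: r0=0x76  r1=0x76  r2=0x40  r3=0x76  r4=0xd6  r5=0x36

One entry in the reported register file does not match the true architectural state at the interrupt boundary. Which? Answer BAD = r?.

after  0: r0=0xb6 r1=0x76 r2=0xb6 r3=0x04 r4=0xd7 r5=0xa9  N=1 Z=0
after  1: r0=0xb6 r1=0x76 r2=0xb6 r3=0x04 r4=0x61 r5=0xa9  N=0 Z=0
after  2: r0=0xb6 r1=0x76 r2=0xb6 r3=0x04 r4=0x61 r5=0xb6  N=1 Z=0
after  3: r0=0xb6 r1=0x76 r2=0xb6 r3=0x04 r4=0x61 r5=0x77  N=0 Z=0
after  4: r0=0x40 r1=0x76 r2=0xb6 r3=0x04 r4=0x61 r5=0x77  N=0 Z=0
after  5: r0=0x40 r1=0x76 r2=0xb6 r3=0x04 r4=0x61 r5=0x36  N=0 Z=0
after  6: r0=0x40 r1=0x76 r2=0xb6 r3=0x04 r4=0xd7 r5=0x36  N=1 Z=0
after  7: r0=0x40 r1=0x76 r2=0xb6 r3=0x04 r4=0xf6 r5=0x36  N=1 Z=0
after  8: r0=0x40 r1=0x76 r2=0x40 r3=0x04 r4=0xf6 r5=0x36  N=0 Z=0
after  9: r0=0x40 r1=0x76 r2=0x40 r3=0x76 r4=0xf6 r5=0x36  N=0 Z=0
after 10: r0=0x76 r1=0x76 r2=0x40 r3=0x76 r4=0xf6 r5=0x36  N=0 Z=0
-- IRQ taken; context saved, return-PC = 11 --
mismatch: r4: reported 0xd6 vs actual 0xf6

BAD = r4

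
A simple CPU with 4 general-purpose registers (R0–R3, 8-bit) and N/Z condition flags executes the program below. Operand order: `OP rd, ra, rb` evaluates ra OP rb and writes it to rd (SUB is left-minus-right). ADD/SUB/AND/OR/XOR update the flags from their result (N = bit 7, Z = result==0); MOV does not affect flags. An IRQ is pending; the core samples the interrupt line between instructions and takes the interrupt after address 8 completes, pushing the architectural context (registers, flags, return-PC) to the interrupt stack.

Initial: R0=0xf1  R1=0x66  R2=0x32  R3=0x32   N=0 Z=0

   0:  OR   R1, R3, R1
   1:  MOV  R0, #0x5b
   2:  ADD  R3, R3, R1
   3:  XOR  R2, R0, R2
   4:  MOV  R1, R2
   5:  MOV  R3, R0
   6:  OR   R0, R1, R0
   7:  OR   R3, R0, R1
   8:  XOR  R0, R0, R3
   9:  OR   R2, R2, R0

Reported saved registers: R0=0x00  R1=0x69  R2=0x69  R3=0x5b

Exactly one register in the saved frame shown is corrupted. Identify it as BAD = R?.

after  0: R0=0xf1 R1=0x76 R2=0x32 R3=0x32  N=0 Z=0
after  1: R0=0x5b R1=0x76 R2=0x32 R3=0x32  N=0 Z=0
after  2: R0=0x5b R1=0x76 R2=0x32 R3=0xa8  N=1 Z=0
after  3: R0=0x5b R1=0x76 R2=0x69 R3=0xa8  N=0 Z=0
after  4: R0=0x5b R1=0x69 R2=0x69 R3=0xa8  N=0 Z=0
after  5: R0=0x5b R1=0x69 R2=0x69 R3=0x5b  N=0 Z=0
after  6: R0=0x7b R1=0x69 R2=0x69 R3=0x5b  N=0 Z=0
after  7: R0=0x7b R1=0x69 R2=0x69 R3=0x7b  N=0 Z=0
after  8: R0=0x00 R1=0x69 R2=0x69 R3=0x7b  N=0 Z=1
-- IRQ taken; context saved, return-PC = 9 --
mismatch: R3: reported 0x5b vs actual 0x7b

BAD = R3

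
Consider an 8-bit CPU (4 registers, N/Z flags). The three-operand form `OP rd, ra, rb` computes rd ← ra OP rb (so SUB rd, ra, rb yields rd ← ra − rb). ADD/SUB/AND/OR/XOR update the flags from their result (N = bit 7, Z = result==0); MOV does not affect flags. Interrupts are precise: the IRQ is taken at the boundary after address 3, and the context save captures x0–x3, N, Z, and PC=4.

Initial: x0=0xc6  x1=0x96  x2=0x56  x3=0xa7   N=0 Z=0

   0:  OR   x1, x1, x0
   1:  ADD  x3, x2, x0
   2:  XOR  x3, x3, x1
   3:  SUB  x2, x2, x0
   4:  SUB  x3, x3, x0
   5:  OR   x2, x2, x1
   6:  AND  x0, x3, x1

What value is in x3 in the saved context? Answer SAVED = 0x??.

after  0: x0=0xc6 x1=0xd6 x2=0x56 x3=0xa7  N=1 Z=0
after  1: x0=0xc6 x1=0xd6 x2=0x56 x3=0x1c  N=0 Z=0
after  2: x0=0xc6 x1=0xd6 x2=0x56 x3=0xca  N=1 Z=0
after  3: x0=0xc6 x1=0xd6 x2=0x90 x3=0xca  N=1 Z=0
-- IRQ taken; context saved, return-PC = 4 --

SAVED = 0xca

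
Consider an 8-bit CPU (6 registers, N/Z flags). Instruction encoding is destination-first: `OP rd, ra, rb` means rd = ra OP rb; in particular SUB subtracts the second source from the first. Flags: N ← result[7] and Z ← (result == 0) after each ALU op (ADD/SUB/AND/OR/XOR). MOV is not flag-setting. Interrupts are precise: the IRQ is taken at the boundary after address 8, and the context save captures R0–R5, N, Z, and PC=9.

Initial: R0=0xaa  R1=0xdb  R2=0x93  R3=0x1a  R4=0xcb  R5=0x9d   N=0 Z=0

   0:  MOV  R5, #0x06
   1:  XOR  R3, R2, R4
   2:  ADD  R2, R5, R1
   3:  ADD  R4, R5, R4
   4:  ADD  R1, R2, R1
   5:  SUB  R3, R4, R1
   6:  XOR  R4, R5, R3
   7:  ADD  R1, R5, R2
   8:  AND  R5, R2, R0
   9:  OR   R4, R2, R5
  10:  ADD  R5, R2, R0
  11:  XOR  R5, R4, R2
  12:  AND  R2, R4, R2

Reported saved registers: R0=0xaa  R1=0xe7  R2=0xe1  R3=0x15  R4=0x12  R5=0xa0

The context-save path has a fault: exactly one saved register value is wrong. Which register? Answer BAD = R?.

BAD = R4

after  0: R0=0xaa R1=0xdb R2=0x93 R3=0x1a R4=0xcb R5=0x06  N=0 Z=0
after  1: R0=0xaa R1=0xdb R2=0x93 R3=0x58 R4=0xcb R5=0x06  N=0 Z=0
after  2: R0=0xaa R1=0xdb R2=0xe1 R3=0x58 R4=0xcb R5=0x06  N=1 Z=0
after  3: R0=0xaa R1=0xdb R2=0xe1 R3=0x58 R4=0xd1 R5=0x06  N=1 Z=0
after  4: R0=0xaa R1=0xbc R2=0xe1 R3=0x58 R4=0xd1 R5=0x06  N=1 Z=0
after  5: R0=0xaa R1=0xbc R2=0xe1 R3=0x15 R4=0xd1 R5=0x06  N=0 Z=0
after  6: R0=0xaa R1=0xbc R2=0xe1 R3=0x15 R4=0x13 R5=0x06  N=0 Z=0
after  7: R0=0xaa R1=0xe7 R2=0xe1 R3=0x15 R4=0x13 R5=0x06  N=1 Z=0
after  8: R0=0xaa R1=0xe7 R2=0xe1 R3=0x15 R4=0x13 R5=0xa0  N=1 Z=0
-- IRQ taken; context saved, return-PC = 9 --
mismatch: R4: reported 0x12 vs actual 0x13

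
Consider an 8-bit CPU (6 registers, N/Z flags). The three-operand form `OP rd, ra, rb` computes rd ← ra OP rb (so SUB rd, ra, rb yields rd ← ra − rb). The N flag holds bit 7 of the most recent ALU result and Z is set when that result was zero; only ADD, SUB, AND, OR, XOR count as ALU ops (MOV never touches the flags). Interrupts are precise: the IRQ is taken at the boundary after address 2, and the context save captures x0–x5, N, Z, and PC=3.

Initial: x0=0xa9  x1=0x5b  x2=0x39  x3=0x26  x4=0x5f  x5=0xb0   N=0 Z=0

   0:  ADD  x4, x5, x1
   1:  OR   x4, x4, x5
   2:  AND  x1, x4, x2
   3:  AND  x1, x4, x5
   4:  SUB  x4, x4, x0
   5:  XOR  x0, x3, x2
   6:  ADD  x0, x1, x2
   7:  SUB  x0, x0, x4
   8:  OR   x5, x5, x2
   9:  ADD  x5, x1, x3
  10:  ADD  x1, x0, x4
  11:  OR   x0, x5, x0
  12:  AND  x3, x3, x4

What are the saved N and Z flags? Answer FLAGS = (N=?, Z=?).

after  0: x0=0xa9 x1=0x5b x2=0x39 x3=0x26 x4=0x0b x5=0xb0  N=0 Z=0
after  1: x0=0xa9 x1=0x5b x2=0x39 x3=0x26 x4=0xbb x5=0xb0  N=1 Z=0
after  2: x0=0xa9 x1=0x39 x2=0x39 x3=0x26 x4=0xbb x5=0xb0  N=0 Z=0
-- IRQ taken; context saved, return-PC = 3 --

FLAGS = (N=0, Z=0)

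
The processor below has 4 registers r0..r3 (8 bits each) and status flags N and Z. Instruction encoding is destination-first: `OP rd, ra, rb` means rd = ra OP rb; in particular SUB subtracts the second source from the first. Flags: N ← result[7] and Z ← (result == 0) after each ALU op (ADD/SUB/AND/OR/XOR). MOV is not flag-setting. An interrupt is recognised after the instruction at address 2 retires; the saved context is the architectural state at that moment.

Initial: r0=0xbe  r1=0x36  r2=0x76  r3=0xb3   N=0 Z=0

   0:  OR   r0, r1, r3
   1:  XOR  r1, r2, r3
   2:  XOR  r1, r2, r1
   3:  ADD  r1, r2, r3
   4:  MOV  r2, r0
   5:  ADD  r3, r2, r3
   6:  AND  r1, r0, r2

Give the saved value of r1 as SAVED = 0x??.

after  0: r0=0xb7 r1=0x36 r2=0x76 r3=0xb3  N=1 Z=0
after  1: r0=0xb7 r1=0xc5 r2=0x76 r3=0xb3  N=1 Z=0
after  2: r0=0xb7 r1=0xb3 r2=0x76 r3=0xb3  N=1 Z=0
-- IRQ taken; context saved, return-PC = 3 --

SAVED = 0xb3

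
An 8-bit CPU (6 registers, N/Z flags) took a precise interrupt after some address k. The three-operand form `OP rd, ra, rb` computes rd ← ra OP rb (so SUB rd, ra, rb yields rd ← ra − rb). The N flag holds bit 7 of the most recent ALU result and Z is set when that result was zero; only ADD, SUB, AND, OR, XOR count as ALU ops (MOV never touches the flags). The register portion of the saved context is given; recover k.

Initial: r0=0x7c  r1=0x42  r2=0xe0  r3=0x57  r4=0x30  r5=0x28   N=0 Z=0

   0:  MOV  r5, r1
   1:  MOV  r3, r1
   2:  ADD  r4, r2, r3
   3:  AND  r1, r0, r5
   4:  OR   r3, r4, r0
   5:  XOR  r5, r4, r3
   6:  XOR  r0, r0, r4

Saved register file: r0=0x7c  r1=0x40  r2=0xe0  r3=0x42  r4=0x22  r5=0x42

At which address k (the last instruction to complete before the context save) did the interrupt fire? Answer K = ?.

K = 3

after  0: r0=0x7c r1=0x42 r2=0xe0 r3=0x57 r4=0x30 r5=0x42  N=0 Z=0
after  1: r0=0x7c r1=0x42 r2=0xe0 r3=0x42 r4=0x30 r5=0x42  N=0 Z=0
after  2: r0=0x7c r1=0x42 r2=0xe0 r3=0x42 r4=0x22 r5=0x42  N=0 Z=0
after  3: r0=0x7c r1=0x40 r2=0xe0 r3=0x42 r4=0x22 r5=0x42  N=0 Z=0
-- IRQ taken; context saved, return-PC = 4 --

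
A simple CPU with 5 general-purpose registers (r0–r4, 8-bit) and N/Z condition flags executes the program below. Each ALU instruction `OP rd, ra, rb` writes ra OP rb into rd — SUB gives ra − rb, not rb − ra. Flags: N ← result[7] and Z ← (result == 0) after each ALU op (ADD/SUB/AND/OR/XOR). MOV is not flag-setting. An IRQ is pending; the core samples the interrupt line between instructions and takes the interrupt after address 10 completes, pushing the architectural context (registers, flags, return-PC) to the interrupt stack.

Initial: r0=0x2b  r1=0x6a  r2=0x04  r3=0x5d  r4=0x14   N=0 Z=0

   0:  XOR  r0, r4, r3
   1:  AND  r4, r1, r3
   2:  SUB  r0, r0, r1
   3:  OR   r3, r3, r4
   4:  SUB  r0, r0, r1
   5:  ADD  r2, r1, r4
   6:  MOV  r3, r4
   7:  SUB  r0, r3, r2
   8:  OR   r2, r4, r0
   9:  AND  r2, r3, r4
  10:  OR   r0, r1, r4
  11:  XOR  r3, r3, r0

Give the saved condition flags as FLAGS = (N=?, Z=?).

after  0: r0=0x49 r1=0x6a r2=0x04 r3=0x5d r4=0x14  N=0 Z=0
after  1: r0=0x49 r1=0x6a r2=0x04 r3=0x5d r4=0x48  N=0 Z=0
after  2: r0=0xdf r1=0x6a r2=0x04 r3=0x5d r4=0x48  N=1 Z=0
after  3: r0=0xdf r1=0x6a r2=0x04 r3=0x5d r4=0x48  N=0 Z=0
after  4: r0=0x75 r1=0x6a r2=0x04 r3=0x5d r4=0x48  N=0 Z=0
after  5: r0=0x75 r1=0x6a r2=0xb2 r3=0x5d r4=0x48  N=1 Z=0
after  6: r0=0x75 r1=0x6a r2=0xb2 r3=0x48 r4=0x48  N=1 Z=0
after  7: r0=0x96 r1=0x6a r2=0xb2 r3=0x48 r4=0x48  N=1 Z=0
after  8: r0=0x96 r1=0x6a r2=0xde r3=0x48 r4=0x48  N=1 Z=0
after  9: r0=0x96 r1=0x6a r2=0x48 r3=0x48 r4=0x48  N=0 Z=0
after 10: r0=0x6a r1=0x6a r2=0x48 r3=0x48 r4=0x48  N=0 Z=0
-- IRQ taken; context saved, return-PC = 11 --

FLAGS = (N=0, Z=0)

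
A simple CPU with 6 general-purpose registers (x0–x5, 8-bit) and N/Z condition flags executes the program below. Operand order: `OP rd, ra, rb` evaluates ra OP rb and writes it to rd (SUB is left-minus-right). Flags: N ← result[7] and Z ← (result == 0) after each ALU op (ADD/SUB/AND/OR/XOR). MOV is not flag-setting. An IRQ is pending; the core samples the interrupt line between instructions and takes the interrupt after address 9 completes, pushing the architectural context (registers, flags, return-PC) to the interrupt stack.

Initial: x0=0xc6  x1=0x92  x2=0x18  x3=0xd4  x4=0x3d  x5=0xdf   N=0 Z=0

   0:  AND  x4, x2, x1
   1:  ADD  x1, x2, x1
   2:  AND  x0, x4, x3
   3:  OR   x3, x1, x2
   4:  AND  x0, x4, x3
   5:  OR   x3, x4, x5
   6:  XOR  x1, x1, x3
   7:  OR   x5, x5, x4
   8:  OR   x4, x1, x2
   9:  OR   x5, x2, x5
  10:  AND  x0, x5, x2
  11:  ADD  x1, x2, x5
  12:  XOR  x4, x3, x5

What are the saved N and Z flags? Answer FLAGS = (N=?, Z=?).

FLAGS = (N=1, Z=0)

after  0: x0=0xc6 x1=0x92 x2=0x18 x3=0xd4 x4=0x10 x5=0xdf  N=0 Z=0
after  1: x0=0xc6 x1=0xaa x2=0x18 x3=0xd4 x4=0x10 x5=0xdf  N=1 Z=0
after  2: x0=0x10 x1=0xaa x2=0x18 x3=0xd4 x4=0x10 x5=0xdf  N=0 Z=0
after  3: x0=0x10 x1=0xaa x2=0x18 x3=0xba x4=0x10 x5=0xdf  N=1 Z=0
after  4: x0=0x10 x1=0xaa x2=0x18 x3=0xba x4=0x10 x5=0xdf  N=0 Z=0
after  5: x0=0x10 x1=0xaa x2=0x18 x3=0xdf x4=0x10 x5=0xdf  N=1 Z=0
after  6: x0=0x10 x1=0x75 x2=0x18 x3=0xdf x4=0x10 x5=0xdf  N=0 Z=0
after  7: x0=0x10 x1=0x75 x2=0x18 x3=0xdf x4=0x10 x5=0xdf  N=1 Z=0
after  8: x0=0x10 x1=0x75 x2=0x18 x3=0xdf x4=0x7d x5=0xdf  N=0 Z=0
after  9: x0=0x10 x1=0x75 x2=0x18 x3=0xdf x4=0x7d x5=0xdf  N=1 Z=0
-- IRQ taken; context saved, return-PC = 10 --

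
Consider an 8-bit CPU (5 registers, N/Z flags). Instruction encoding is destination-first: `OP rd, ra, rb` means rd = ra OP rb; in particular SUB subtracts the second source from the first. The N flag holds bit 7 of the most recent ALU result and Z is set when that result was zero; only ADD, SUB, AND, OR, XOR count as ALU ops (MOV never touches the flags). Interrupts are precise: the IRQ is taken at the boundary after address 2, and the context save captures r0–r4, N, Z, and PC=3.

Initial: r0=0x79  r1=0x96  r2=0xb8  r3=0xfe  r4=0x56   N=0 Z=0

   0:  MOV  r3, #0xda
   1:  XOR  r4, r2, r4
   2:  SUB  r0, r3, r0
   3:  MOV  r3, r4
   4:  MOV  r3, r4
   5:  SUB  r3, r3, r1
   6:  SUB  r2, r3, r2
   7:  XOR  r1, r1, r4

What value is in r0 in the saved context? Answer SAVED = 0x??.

SAVED = 0x61

after  0: r0=0x79 r1=0x96 r2=0xb8 r3=0xda r4=0x56  N=0 Z=0
after  1: r0=0x79 r1=0x96 r2=0xb8 r3=0xda r4=0xee  N=1 Z=0
after  2: r0=0x61 r1=0x96 r2=0xb8 r3=0xda r4=0xee  N=0 Z=0
-- IRQ taken; context saved, return-PC = 3 --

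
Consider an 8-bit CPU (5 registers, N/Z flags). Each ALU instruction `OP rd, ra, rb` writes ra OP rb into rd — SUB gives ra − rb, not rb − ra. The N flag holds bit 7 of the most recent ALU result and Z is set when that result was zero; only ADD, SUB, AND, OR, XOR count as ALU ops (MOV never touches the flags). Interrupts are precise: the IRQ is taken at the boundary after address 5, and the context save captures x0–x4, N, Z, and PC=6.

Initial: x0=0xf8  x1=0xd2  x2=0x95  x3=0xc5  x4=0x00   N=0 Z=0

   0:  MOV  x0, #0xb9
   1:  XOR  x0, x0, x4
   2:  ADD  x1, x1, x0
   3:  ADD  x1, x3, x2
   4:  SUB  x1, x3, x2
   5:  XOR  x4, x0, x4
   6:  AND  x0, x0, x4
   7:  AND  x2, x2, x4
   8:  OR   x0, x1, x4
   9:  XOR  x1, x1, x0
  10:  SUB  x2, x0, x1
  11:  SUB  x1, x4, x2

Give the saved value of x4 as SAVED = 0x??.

after  0: x0=0xb9 x1=0xd2 x2=0x95 x3=0xc5 x4=0x00  N=0 Z=0
after  1: x0=0xb9 x1=0xd2 x2=0x95 x3=0xc5 x4=0x00  N=1 Z=0
after  2: x0=0xb9 x1=0x8b x2=0x95 x3=0xc5 x4=0x00  N=1 Z=0
after  3: x0=0xb9 x1=0x5a x2=0x95 x3=0xc5 x4=0x00  N=0 Z=0
after  4: x0=0xb9 x1=0x30 x2=0x95 x3=0xc5 x4=0x00  N=0 Z=0
after  5: x0=0xb9 x1=0x30 x2=0x95 x3=0xc5 x4=0xb9  N=1 Z=0
-- IRQ taken; context saved, return-PC = 6 --

SAVED = 0xb9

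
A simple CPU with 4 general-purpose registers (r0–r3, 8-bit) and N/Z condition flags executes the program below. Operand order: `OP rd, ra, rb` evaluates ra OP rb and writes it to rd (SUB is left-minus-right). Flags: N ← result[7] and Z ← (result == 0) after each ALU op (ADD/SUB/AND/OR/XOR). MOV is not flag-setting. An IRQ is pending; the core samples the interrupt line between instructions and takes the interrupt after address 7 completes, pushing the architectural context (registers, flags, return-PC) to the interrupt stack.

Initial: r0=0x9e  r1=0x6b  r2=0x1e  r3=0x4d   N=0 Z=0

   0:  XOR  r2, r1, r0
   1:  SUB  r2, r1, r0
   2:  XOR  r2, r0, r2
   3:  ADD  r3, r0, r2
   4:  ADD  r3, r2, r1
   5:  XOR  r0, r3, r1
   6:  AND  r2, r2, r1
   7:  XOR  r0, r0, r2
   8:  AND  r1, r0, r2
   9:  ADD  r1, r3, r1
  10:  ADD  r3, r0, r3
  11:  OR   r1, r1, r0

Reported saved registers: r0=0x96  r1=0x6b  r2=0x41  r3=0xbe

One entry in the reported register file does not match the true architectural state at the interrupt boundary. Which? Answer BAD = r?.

BAD = r2

after  0: r0=0x9e r1=0x6b r2=0xf5 r3=0x4d  N=1 Z=0
after  1: r0=0x9e r1=0x6b r2=0xcd r3=0x4d  N=1 Z=0
after  2: r0=0x9e r1=0x6b r2=0x53 r3=0x4d  N=0 Z=0
after  3: r0=0x9e r1=0x6b r2=0x53 r3=0xf1  N=1 Z=0
after  4: r0=0x9e r1=0x6b r2=0x53 r3=0xbe  N=1 Z=0
after  5: r0=0xd5 r1=0x6b r2=0x53 r3=0xbe  N=1 Z=0
after  6: r0=0xd5 r1=0x6b r2=0x43 r3=0xbe  N=0 Z=0
after  7: r0=0x96 r1=0x6b r2=0x43 r3=0xbe  N=1 Z=0
-- IRQ taken; context saved, return-PC = 8 --
mismatch: r2: reported 0x41 vs actual 0x43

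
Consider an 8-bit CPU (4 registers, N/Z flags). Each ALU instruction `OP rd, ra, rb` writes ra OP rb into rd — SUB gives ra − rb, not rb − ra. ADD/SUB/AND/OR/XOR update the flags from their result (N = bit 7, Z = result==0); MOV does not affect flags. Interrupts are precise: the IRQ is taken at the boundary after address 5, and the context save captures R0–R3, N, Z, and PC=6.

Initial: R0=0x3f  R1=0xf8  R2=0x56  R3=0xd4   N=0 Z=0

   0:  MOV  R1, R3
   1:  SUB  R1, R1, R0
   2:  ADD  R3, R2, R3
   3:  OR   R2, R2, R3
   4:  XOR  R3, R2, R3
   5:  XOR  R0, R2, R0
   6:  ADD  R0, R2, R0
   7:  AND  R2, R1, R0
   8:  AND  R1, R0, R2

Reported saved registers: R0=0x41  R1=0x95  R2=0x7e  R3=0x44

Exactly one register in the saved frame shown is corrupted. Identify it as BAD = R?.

after  0: R0=0x3f R1=0xd4 R2=0x56 R3=0xd4  N=0 Z=0
after  1: R0=0x3f R1=0x95 R2=0x56 R3=0xd4  N=1 Z=0
after  2: R0=0x3f R1=0x95 R2=0x56 R3=0x2a  N=0 Z=0
after  3: R0=0x3f R1=0x95 R2=0x7e R3=0x2a  N=0 Z=0
after  4: R0=0x3f R1=0x95 R2=0x7e R3=0x54  N=0 Z=0
after  5: R0=0x41 R1=0x95 R2=0x7e R3=0x54  N=0 Z=0
-- IRQ taken; context saved, return-PC = 6 --
mismatch: R3: reported 0x44 vs actual 0x54

BAD = R3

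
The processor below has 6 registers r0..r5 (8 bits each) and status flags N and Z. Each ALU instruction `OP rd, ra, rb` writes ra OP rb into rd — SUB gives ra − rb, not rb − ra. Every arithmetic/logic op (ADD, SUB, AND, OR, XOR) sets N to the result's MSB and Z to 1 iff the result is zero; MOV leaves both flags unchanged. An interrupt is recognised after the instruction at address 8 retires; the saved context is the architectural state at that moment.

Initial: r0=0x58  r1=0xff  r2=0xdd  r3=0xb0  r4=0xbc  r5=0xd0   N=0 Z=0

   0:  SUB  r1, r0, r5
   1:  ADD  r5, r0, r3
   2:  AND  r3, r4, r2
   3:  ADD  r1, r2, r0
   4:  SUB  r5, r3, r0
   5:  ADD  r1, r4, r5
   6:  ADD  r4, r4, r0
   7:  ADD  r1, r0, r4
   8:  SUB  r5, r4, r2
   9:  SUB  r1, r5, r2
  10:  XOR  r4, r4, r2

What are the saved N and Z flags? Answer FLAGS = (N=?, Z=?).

after  0: r0=0x58 r1=0x88 r2=0xdd r3=0xb0 r4=0xbc r5=0xd0  N=1 Z=0
after  1: r0=0x58 r1=0x88 r2=0xdd r3=0xb0 r4=0xbc r5=0x08  N=0 Z=0
after  2: r0=0x58 r1=0x88 r2=0xdd r3=0x9c r4=0xbc r5=0x08  N=1 Z=0
after  3: r0=0x58 r1=0x35 r2=0xdd r3=0x9c r4=0xbc r5=0x08  N=0 Z=0
after  4: r0=0x58 r1=0x35 r2=0xdd r3=0x9c r4=0xbc r5=0x44  N=0 Z=0
after  5: r0=0x58 r1=0x00 r2=0xdd r3=0x9c r4=0xbc r5=0x44  N=0 Z=1
after  6: r0=0x58 r1=0x00 r2=0xdd r3=0x9c r4=0x14 r5=0x44  N=0 Z=0
after  7: r0=0x58 r1=0x6c r2=0xdd r3=0x9c r4=0x14 r5=0x44  N=0 Z=0
after  8: r0=0x58 r1=0x6c r2=0xdd r3=0x9c r4=0x14 r5=0x37  N=0 Z=0
-- IRQ taken; context saved, return-PC = 9 --

FLAGS = (N=0, Z=0)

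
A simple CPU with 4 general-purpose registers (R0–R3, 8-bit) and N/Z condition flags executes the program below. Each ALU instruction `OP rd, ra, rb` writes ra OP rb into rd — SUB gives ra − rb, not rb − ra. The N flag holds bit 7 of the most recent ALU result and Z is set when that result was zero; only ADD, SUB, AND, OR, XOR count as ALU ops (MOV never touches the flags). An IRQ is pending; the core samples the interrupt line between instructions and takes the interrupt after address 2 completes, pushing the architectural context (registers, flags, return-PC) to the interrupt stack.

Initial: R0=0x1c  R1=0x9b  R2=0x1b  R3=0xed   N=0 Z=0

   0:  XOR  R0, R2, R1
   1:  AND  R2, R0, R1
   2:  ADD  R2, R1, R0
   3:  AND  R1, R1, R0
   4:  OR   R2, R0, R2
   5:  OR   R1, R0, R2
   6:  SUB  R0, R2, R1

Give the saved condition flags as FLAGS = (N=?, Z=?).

after  0: R0=0x80 R1=0x9b R2=0x1b R3=0xed  N=1 Z=0
after  1: R0=0x80 R1=0x9b R2=0x80 R3=0xed  N=1 Z=0
after  2: R0=0x80 R1=0x9b R2=0x1b R3=0xed  N=0 Z=0
-- IRQ taken; context saved, return-PC = 3 --

FLAGS = (N=0, Z=0)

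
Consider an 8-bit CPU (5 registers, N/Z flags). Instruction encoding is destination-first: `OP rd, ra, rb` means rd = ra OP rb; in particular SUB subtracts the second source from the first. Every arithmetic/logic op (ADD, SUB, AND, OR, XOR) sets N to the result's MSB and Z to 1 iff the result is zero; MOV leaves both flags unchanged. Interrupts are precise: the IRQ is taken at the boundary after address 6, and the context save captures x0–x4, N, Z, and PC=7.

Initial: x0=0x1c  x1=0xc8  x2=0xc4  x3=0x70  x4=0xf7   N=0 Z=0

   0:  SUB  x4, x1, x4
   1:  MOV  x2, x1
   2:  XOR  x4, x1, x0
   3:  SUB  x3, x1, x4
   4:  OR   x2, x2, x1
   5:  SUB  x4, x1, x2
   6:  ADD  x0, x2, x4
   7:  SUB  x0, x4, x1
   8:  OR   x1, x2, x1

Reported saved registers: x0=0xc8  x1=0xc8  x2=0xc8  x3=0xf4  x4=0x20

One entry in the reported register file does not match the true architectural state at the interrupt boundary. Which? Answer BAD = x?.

BAD = x4

after  0: x0=0x1c x1=0xc8 x2=0xc4 x3=0x70 x4=0xd1  N=1 Z=0
after  1: x0=0x1c x1=0xc8 x2=0xc8 x3=0x70 x4=0xd1  N=1 Z=0
after  2: x0=0x1c x1=0xc8 x2=0xc8 x3=0x70 x4=0xd4  N=1 Z=0
after  3: x0=0x1c x1=0xc8 x2=0xc8 x3=0xf4 x4=0xd4  N=1 Z=0
after  4: x0=0x1c x1=0xc8 x2=0xc8 x3=0xf4 x4=0xd4  N=1 Z=0
after  5: x0=0x1c x1=0xc8 x2=0xc8 x3=0xf4 x4=0x00  N=0 Z=1
after  6: x0=0xc8 x1=0xc8 x2=0xc8 x3=0xf4 x4=0x00  N=1 Z=0
-- IRQ taken; context saved, return-PC = 7 --
mismatch: x4: reported 0x20 vs actual 0x00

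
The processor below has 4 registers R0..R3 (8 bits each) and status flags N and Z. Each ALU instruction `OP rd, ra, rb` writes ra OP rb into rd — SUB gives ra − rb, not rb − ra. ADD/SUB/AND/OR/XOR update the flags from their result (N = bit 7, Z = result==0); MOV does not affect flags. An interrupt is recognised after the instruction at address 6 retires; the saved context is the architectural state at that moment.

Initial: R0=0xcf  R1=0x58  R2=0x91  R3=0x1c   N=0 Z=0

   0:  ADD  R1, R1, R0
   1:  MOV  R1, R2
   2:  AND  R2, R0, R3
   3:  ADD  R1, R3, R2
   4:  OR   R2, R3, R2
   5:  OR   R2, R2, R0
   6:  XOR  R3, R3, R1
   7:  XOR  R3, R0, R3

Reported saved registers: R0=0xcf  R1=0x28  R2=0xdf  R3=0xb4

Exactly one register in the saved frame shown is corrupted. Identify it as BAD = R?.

BAD = R3

after  0: R0=0xcf R1=0x27 R2=0x91 R3=0x1c  N=0 Z=0
after  1: R0=0xcf R1=0x91 R2=0x91 R3=0x1c  N=0 Z=0
after  2: R0=0xcf R1=0x91 R2=0x0c R3=0x1c  N=0 Z=0
after  3: R0=0xcf R1=0x28 R2=0x0c R3=0x1c  N=0 Z=0
after  4: R0=0xcf R1=0x28 R2=0x1c R3=0x1c  N=0 Z=0
after  5: R0=0xcf R1=0x28 R2=0xdf R3=0x1c  N=1 Z=0
after  6: R0=0xcf R1=0x28 R2=0xdf R3=0x34  N=0 Z=0
-- IRQ taken; context saved, return-PC = 7 --
mismatch: R3: reported 0xb4 vs actual 0x34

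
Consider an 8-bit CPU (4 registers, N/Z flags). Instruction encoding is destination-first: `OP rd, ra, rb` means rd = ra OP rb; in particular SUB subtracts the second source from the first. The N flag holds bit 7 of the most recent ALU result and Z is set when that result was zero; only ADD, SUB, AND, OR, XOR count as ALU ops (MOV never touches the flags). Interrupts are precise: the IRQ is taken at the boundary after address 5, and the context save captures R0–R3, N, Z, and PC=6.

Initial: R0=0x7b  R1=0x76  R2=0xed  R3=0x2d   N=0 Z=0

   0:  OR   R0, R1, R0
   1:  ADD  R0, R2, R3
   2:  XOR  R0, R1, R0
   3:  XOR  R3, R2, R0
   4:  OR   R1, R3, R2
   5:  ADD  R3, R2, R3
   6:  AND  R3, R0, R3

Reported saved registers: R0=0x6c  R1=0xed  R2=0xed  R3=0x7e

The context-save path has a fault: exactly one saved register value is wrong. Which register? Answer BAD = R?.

after  0: R0=0x7f R1=0x76 R2=0xed R3=0x2d  N=0 Z=0
after  1: R0=0x1a R1=0x76 R2=0xed R3=0x2d  N=0 Z=0
after  2: R0=0x6c R1=0x76 R2=0xed R3=0x2d  N=0 Z=0
after  3: R0=0x6c R1=0x76 R2=0xed R3=0x81  N=1 Z=0
after  4: R0=0x6c R1=0xed R2=0xed R3=0x81  N=1 Z=0
after  5: R0=0x6c R1=0xed R2=0xed R3=0x6e  N=0 Z=0
-- IRQ taken; context saved, return-PC = 6 --
mismatch: R3: reported 0x7e vs actual 0x6e

BAD = R3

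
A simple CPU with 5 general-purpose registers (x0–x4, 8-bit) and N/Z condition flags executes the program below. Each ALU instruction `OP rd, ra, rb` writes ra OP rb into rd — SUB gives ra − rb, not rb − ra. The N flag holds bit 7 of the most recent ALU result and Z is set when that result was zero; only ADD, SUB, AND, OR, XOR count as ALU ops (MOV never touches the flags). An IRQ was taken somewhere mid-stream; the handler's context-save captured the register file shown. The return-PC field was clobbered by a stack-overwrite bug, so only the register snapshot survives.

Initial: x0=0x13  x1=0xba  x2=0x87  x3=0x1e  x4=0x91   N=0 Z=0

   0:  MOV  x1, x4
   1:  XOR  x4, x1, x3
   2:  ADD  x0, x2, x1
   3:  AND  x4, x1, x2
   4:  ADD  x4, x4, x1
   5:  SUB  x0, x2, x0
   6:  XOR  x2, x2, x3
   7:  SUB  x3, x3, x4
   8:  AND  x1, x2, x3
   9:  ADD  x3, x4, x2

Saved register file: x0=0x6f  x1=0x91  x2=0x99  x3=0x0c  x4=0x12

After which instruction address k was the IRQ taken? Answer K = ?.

K = 7

after  0: x0=0x13 x1=0x91 x2=0x87 x3=0x1e x4=0x91  N=0 Z=0
after  1: x0=0x13 x1=0x91 x2=0x87 x3=0x1e x4=0x8f  N=1 Z=0
after  2: x0=0x18 x1=0x91 x2=0x87 x3=0x1e x4=0x8f  N=0 Z=0
after  3: x0=0x18 x1=0x91 x2=0x87 x3=0x1e x4=0x81  N=1 Z=0
after  4: x0=0x18 x1=0x91 x2=0x87 x3=0x1e x4=0x12  N=0 Z=0
after  5: x0=0x6f x1=0x91 x2=0x87 x3=0x1e x4=0x12  N=0 Z=0
after  6: x0=0x6f x1=0x91 x2=0x99 x3=0x1e x4=0x12  N=1 Z=0
after  7: x0=0x6f x1=0x91 x2=0x99 x3=0x0c x4=0x12  N=0 Z=0
-- IRQ taken; context saved, return-PC = 8 --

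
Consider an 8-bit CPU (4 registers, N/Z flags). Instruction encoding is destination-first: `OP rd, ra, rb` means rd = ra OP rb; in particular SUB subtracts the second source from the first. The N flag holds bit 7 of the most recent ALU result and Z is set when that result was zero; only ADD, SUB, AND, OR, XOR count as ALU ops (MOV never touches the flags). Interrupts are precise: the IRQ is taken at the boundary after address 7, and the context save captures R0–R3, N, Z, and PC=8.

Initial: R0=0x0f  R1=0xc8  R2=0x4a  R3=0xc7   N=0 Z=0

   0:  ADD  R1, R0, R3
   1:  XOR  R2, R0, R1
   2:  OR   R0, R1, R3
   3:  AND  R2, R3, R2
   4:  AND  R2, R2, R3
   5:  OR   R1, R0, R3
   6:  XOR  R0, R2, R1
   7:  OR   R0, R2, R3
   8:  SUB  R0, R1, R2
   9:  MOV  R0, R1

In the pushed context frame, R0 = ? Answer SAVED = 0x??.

after  0: R0=0x0f R1=0xd6 R2=0x4a R3=0xc7  N=1 Z=0
after  1: R0=0x0f R1=0xd6 R2=0xd9 R3=0xc7  N=1 Z=0
after  2: R0=0xd7 R1=0xd6 R2=0xd9 R3=0xc7  N=1 Z=0
after  3: R0=0xd7 R1=0xd6 R2=0xc1 R3=0xc7  N=1 Z=0
after  4: R0=0xd7 R1=0xd6 R2=0xc1 R3=0xc7  N=1 Z=0
after  5: R0=0xd7 R1=0xd7 R2=0xc1 R3=0xc7  N=1 Z=0
after  6: R0=0x16 R1=0xd7 R2=0xc1 R3=0xc7  N=0 Z=0
after  7: R0=0xc7 R1=0xd7 R2=0xc1 R3=0xc7  N=1 Z=0
-- IRQ taken; context saved, return-PC = 8 --

SAVED = 0xc7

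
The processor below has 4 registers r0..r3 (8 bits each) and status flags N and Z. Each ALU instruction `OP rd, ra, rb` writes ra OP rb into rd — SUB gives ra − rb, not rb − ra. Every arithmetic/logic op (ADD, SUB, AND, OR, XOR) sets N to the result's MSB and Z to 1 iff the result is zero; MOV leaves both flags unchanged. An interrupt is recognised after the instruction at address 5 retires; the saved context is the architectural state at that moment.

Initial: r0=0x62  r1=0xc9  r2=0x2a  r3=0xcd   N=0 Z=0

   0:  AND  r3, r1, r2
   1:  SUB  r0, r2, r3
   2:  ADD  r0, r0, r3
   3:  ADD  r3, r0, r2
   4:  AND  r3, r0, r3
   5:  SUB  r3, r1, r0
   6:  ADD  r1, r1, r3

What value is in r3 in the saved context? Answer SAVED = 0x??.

after  0: r0=0x62 r1=0xc9 r2=0x2a r3=0x08  N=0 Z=0
after  1: r0=0x22 r1=0xc9 r2=0x2a r3=0x08  N=0 Z=0
after  2: r0=0x2a r1=0xc9 r2=0x2a r3=0x08  N=0 Z=0
after  3: r0=0x2a r1=0xc9 r2=0x2a r3=0x54  N=0 Z=0
after  4: r0=0x2a r1=0xc9 r2=0x2a r3=0x00  N=0 Z=1
after  5: r0=0x2a r1=0xc9 r2=0x2a r3=0x9f  N=1 Z=0
-- IRQ taken; context saved, return-PC = 6 --

SAVED = 0x9f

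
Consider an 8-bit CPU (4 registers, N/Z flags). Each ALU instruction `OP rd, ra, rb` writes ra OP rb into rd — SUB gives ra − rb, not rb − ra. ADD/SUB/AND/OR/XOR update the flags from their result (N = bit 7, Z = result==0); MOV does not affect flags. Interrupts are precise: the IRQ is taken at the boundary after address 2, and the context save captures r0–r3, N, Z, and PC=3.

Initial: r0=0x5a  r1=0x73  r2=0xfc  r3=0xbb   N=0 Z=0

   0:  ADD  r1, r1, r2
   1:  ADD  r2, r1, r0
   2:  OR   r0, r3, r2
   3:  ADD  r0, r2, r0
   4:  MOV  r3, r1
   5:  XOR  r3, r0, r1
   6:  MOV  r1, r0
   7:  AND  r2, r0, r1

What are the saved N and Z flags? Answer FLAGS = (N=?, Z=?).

after  0: r0=0x5a r1=0x6f r2=0xfc r3=0xbb  N=0 Z=0
after  1: r0=0x5a r1=0x6f r2=0xc9 r3=0xbb  N=1 Z=0
after  2: r0=0xfb r1=0x6f r2=0xc9 r3=0xbb  N=1 Z=0
-- IRQ taken; context saved, return-PC = 3 --

FLAGS = (N=1, Z=0)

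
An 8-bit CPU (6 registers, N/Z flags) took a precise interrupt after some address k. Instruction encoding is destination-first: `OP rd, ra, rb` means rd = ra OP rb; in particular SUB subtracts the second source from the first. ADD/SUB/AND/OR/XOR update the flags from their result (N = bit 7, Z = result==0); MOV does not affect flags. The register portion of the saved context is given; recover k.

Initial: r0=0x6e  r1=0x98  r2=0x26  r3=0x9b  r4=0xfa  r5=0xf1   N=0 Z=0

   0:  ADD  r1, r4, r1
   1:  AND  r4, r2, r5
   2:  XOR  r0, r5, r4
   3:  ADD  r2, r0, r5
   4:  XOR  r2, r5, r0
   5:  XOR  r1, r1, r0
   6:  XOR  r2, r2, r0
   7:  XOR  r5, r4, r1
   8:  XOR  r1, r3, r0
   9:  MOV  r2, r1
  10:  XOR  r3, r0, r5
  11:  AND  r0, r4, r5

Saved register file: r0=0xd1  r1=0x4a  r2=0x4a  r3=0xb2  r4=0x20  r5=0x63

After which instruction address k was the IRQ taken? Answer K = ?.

K = 10

after  0: r0=0x6e r1=0x92 r2=0x26 r3=0x9b r4=0xfa r5=0xf1  N=1 Z=0
after  1: r0=0x6e r1=0x92 r2=0x26 r3=0x9b r4=0x20 r5=0xf1  N=0 Z=0
after  2: r0=0xd1 r1=0x92 r2=0x26 r3=0x9b r4=0x20 r5=0xf1  N=1 Z=0
after  3: r0=0xd1 r1=0x92 r2=0xc2 r3=0x9b r4=0x20 r5=0xf1  N=1 Z=0
after  4: r0=0xd1 r1=0x92 r2=0x20 r3=0x9b r4=0x20 r5=0xf1  N=0 Z=0
after  5: r0=0xd1 r1=0x43 r2=0x20 r3=0x9b r4=0x20 r5=0xf1  N=0 Z=0
after  6: r0=0xd1 r1=0x43 r2=0xf1 r3=0x9b r4=0x20 r5=0xf1  N=1 Z=0
after  7: r0=0xd1 r1=0x43 r2=0xf1 r3=0x9b r4=0x20 r5=0x63  N=0 Z=0
after  8: r0=0xd1 r1=0x4a r2=0xf1 r3=0x9b r4=0x20 r5=0x63  N=0 Z=0
after  9: r0=0xd1 r1=0x4a r2=0x4a r3=0x9b r4=0x20 r5=0x63  N=0 Z=0
after 10: r0=0xd1 r1=0x4a r2=0x4a r3=0xb2 r4=0x20 r5=0x63  N=1 Z=0
-- IRQ taken; context saved, return-PC = 11 --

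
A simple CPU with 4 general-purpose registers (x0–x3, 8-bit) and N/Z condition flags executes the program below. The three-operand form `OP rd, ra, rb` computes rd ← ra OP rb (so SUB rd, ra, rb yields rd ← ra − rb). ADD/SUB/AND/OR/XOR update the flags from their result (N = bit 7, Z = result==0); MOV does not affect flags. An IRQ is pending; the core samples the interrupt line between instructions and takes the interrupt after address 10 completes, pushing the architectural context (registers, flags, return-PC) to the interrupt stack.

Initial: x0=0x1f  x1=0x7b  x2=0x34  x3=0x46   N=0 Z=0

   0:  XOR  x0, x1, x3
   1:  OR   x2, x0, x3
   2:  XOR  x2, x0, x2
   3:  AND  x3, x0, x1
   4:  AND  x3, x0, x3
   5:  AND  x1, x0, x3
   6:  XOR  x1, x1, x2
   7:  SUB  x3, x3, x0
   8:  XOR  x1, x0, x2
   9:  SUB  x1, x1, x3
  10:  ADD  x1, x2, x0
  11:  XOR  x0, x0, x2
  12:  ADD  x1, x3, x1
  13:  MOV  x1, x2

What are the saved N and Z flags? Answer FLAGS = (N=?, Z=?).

FLAGS = (N=0, Z=0)

after  0: x0=0x3d x1=0x7b x2=0x34 x3=0x46  N=0 Z=0
after  1: x0=0x3d x1=0x7b x2=0x7f x3=0x46  N=0 Z=0
after  2: x0=0x3d x1=0x7b x2=0x42 x3=0x46  N=0 Z=0
after  3: x0=0x3d x1=0x7b x2=0x42 x3=0x39  N=0 Z=0
after  4: x0=0x3d x1=0x7b x2=0x42 x3=0x39  N=0 Z=0
after  5: x0=0x3d x1=0x39 x2=0x42 x3=0x39  N=0 Z=0
after  6: x0=0x3d x1=0x7b x2=0x42 x3=0x39  N=0 Z=0
after  7: x0=0x3d x1=0x7b x2=0x42 x3=0xfc  N=1 Z=0
after  8: x0=0x3d x1=0x7f x2=0x42 x3=0xfc  N=0 Z=0
after  9: x0=0x3d x1=0x83 x2=0x42 x3=0xfc  N=1 Z=0
after 10: x0=0x3d x1=0x7f x2=0x42 x3=0xfc  N=0 Z=0
-- IRQ taken; context saved, return-PC = 11 --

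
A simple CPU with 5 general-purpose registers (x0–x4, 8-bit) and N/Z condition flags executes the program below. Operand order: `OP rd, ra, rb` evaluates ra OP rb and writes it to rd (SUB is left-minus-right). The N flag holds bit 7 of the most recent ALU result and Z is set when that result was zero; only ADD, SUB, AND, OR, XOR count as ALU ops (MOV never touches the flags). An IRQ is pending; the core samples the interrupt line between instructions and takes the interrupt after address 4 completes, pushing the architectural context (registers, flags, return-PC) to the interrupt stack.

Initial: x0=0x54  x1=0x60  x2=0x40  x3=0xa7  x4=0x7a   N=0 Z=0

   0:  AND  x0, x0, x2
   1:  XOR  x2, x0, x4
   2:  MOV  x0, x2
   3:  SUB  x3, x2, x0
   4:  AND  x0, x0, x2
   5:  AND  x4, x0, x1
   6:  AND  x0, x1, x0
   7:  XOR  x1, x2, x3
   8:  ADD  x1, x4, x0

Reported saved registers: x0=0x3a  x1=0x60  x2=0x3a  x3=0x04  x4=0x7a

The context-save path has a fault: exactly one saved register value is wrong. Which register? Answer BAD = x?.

BAD = x3

after  0: x0=0x40 x1=0x60 x2=0x40 x3=0xa7 x4=0x7a  N=0 Z=0
after  1: x0=0x40 x1=0x60 x2=0x3a x3=0xa7 x4=0x7a  N=0 Z=0
after  2: x0=0x3a x1=0x60 x2=0x3a x3=0xa7 x4=0x7a  N=0 Z=0
after  3: x0=0x3a x1=0x60 x2=0x3a x3=0x00 x4=0x7a  N=0 Z=1
after  4: x0=0x3a x1=0x60 x2=0x3a x3=0x00 x4=0x7a  N=0 Z=0
-- IRQ taken; context saved, return-PC = 5 --
mismatch: x3: reported 0x04 vs actual 0x00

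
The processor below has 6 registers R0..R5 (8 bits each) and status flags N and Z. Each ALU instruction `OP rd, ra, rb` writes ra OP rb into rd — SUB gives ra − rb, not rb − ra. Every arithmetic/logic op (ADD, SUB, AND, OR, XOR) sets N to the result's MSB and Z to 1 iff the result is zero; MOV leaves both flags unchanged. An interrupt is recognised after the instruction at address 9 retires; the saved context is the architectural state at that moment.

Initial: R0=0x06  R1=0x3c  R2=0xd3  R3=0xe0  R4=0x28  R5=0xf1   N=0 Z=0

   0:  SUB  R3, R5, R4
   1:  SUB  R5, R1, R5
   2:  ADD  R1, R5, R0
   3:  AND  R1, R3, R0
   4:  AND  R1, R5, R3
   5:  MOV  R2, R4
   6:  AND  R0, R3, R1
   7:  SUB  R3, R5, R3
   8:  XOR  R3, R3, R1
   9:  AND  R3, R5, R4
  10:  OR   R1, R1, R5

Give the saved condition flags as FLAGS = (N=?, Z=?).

after  0: R0=0x06 R1=0x3c R2=0xd3 R3=0xc9 R4=0x28 R5=0xf1  N=1 Z=0
after  1: R0=0x06 R1=0x3c R2=0xd3 R3=0xc9 R4=0x28 R5=0x4b  N=0 Z=0
after  2: R0=0x06 R1=0x51 R2=0xd3 R3=0xc9 R4=0x28 R5=0x4b  N=0 Z=0
after  3: R0=0x06 R1=0x00 R2=0xd3 R3=0xc9 R4=0x28 R5=0x4b  N=0 Z=1
after  4: R0=0x06 R1=0x49 R2=0xd3 R3=0xc9 R4=0x28 R5=0x4b  N=0 Z=0
after  5: R0=0x06 R1=0x49 R2=0x28 R3=0xc9 R4=0x28 R5=0x4b  N=0 Z=0
after  6: R0=0x49 R1=0x49 R2=0x28 R3=0xc9 R4=0x28 R5=0x4b  N=0 Z=0
after  7: R0=0x49 R1=0x49 R2=0x28 R3=0x82 R4=0x28 R5=0x4b  N=1 Z=0
after  8: R0=0x49 R1=0x49 R2=0x28 R3=0xcb R4=0x28 R5=0x4b  N=1 Z=0
after  9: R0=0x49 R1=0x49 R2=0x28 R3=0x08 R4=0x28 R5=0x4b  N=0 Z=0
-- IRQ taken; context saved, return-PC = 10 --

FLAGS = (N=0, Z=0)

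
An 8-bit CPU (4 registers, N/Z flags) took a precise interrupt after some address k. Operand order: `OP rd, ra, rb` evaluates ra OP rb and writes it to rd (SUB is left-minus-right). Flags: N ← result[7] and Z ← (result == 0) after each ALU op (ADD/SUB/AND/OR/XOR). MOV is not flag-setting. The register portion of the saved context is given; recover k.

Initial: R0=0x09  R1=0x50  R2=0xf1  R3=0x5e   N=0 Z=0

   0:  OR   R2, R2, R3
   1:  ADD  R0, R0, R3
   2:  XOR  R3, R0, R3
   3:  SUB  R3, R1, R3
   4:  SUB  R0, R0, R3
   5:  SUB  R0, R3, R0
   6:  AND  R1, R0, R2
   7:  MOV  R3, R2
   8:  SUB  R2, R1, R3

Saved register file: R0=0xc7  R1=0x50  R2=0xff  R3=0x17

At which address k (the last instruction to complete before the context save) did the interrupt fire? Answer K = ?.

K = 5

after  0: R0=0x09 R1=0x50 R2=0xff R3=0x5e  N=1 Z=0
after  1: R0=0x67 R1=0x50 R2=0xff R3=0x5e  N=0 Z=0
after  2: R0=0x67 R1=0x50 R2=0xff R3=0x39  N=0 Z=0
after  3: R0=0x67 R1=0x50 R2=0xff R3=0x17  N=0 Z=0
after  4: R0=0x50 R1=0x50 R2=0xff R3=0x17  N=0 Z=0
after  5: R0=0xc7 R1=0x50 R2=0xff R3=0x17  N=1 Z=0
-- IRQ taken; context saved, return-PC = 6 --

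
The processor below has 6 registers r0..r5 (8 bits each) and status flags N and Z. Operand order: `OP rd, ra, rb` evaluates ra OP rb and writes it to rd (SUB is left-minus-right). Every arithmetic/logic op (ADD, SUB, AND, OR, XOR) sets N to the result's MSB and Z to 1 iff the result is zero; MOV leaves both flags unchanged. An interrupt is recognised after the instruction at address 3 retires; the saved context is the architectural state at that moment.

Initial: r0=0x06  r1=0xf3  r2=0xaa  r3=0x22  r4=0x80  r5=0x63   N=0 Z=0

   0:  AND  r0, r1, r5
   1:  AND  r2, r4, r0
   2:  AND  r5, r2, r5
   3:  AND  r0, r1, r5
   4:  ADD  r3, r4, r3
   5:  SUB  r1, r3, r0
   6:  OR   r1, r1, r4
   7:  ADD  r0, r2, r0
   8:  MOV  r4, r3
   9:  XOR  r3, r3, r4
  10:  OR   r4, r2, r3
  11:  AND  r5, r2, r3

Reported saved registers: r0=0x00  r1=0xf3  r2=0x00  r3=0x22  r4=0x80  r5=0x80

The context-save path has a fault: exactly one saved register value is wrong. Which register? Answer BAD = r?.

BAD = r5

after  0: r0=0x63 r1=0xf3 r2=0xaa r3=0x22 r4=0x80 r5=0x63  N=0 Z=0
after  1: r0=0x63 r1=0xf3 r2=0x00 r3=0x22 r4=0x80 r5=0x63  N=0 Z=1
after  2: r0=0x63 r1=0xf3 r2=0x00 r3=0x22 r4=0x80 r5=0x00  N=0 Z=1
after  3: r0=0x00 r1=0xf3 r2=0x00 r3=0x22 r4=0x80 r5=0x00  N=0 Z=1
-- IRQ taken; context saved, return-PC = 4 --
mismatch: r5: reported 0x80 vs actual 0x00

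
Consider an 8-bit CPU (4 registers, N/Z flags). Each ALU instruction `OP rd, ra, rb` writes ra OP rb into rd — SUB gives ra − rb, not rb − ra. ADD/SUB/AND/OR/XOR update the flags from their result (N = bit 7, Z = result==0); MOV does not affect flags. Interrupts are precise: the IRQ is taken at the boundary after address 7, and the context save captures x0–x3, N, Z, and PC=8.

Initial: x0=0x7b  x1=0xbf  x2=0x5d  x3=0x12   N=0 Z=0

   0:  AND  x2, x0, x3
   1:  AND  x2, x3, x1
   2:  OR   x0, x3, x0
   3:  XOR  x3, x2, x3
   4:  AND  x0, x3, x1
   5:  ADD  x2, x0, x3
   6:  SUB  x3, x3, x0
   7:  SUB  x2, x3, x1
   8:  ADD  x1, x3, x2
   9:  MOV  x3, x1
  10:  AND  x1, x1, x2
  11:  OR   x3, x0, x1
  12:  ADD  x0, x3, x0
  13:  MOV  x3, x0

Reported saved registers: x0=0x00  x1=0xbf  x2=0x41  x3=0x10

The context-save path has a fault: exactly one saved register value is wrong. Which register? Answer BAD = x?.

after  0: x0=0x7b x1=0xbf x2=0x12 x3=0x12  N=0 Z=0
after  1: x0=0x7b x1=0xbf x2=0x12 x3=0x12  N=0 Z=0
after  2: x0=0x7b x1=0xbf x2=0x12 x3=0x12  N=0 Z=0
after  3: x0=0x7b x1=0xbf x2=0x12 x3=0x00  N=0 Z=1
after  4: x0=0x00 x1=0xbf x2=0x12 x3=0x00  N=0 Z=1
after  5: x0=0x00 x1=0xbf x2=0x00 x3=0x00  N=0 Z=1
after  6: x0=0x00 x1=0xbf x2=0x00 x3=0x00  N=0 Z=1
after  7: x0=0x00 x1=0xbf x2=0x41 x3=0x00  N=0 Z=0
-- IRQ taken; context saved, return-PC = 8 --
mismatch: x3: reported 0x10 vs actual 0x00

BAD = x3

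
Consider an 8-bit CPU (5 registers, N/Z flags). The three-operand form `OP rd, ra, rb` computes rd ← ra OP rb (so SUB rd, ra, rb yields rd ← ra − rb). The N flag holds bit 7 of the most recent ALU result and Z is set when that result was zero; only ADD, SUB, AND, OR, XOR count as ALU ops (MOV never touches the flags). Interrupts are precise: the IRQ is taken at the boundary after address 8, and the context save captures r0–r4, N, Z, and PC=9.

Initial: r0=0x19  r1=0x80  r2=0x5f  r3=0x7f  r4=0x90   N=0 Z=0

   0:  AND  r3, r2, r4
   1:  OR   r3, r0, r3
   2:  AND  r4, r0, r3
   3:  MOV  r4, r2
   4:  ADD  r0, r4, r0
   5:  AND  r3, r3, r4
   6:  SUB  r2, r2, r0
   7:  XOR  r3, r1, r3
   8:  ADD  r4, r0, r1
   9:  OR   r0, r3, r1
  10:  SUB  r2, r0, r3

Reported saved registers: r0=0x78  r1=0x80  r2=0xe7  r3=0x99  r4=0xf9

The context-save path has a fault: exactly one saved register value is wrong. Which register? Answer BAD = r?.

BAD = r4

after  0: r0=0x19 r1=0x80 r2=0x5f r3=0x10 r4=0x90  N=0 Z=0
after  1: r0=0x19 r1=0x80 r2=0x5f r3=0x19 r4=0x90  N=0 Z=0
after  2: r0=0x19 r1=0x80 r2=0x5f r3=0x19 r4=0x19  N=0 Z=0
after  3: r0=0x19 r1=0x80 r2=0x5f r3=0x19 r4=0x5f  N=0 Z=0
after  4: r0=0x78 r1=0x80 r2=0x5f r3=0x19 r4=0x5f  N=0 Z=0
after  5: r0=0x78 r1=0x80 r2=0x5f r3=0x19 r4=0x5f  N=0 Z=0
after  6: r0=0x78 r1=0x80 r2=0xe7 r3=0x19 r4=0x5f  N=1 Z=0
after  7: r0=0x78 r1=0x80 r2=0xe7 r3=0x99 r4=0x5f  N=1 Z=0
after  8: r0=0x78 r1=0x80 r2=0xe7 r3=0x99 r4=0xf8  N=1 Z=0
-- IRQ taken; context saved, return-PC = 9 --
mismatch: r4: reported 0xf9 vs actual 0xf8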